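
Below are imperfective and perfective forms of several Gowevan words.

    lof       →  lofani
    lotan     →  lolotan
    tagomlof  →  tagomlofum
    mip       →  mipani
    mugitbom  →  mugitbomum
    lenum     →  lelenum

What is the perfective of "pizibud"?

pizibudum

lenum and mugitbom both end in -m yet inflect differently (lelenum, mugitbomum), so the final letter is not what conditions the rule; the number of vowels is.
"pizibud" has 3 vowels. The stems with 3 vowels (mugitbom → mugitbomum, tagomlof → tagomlofum) add -um.
The other patterns: stems with 1 vowel add -ani; stems with 2 vowels repeat the first consonant+vowel as a prefix.
So pizibud → pizibudum.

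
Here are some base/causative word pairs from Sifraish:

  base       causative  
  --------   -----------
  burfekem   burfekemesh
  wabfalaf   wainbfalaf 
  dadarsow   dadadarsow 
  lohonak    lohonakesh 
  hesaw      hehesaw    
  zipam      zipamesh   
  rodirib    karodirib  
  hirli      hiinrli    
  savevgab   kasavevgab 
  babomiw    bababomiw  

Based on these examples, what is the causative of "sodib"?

lohonak and hesaw both have last vowel 'a' yet inflect differently (lohonakesh, hehesaw), so the last vowel is not what conditions the rule; the final letter is.
"sodib" ends in -b. The stems ending in -b (savevgab → kasavevgab, rodirib → karodirib) add the prefix ka-.
So sodib → kasodib.

kasodib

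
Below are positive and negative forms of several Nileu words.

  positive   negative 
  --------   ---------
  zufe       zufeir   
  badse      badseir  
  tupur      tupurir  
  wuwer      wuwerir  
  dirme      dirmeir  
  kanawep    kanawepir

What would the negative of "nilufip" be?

Every pair shown (zufe → zufeir, badse → badseir, tupur → tupurir, …) follows the same rule: add -ir.
So nilufip → nilufipir.

nilufipir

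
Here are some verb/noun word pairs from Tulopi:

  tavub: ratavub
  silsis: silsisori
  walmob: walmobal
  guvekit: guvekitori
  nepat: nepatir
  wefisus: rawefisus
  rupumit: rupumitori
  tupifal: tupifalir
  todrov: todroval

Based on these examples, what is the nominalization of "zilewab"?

nepat and rupumit both end in -t yet inflect differently (nepatir, rupumitori), so the final letter is not what conditions the rule; the last vowel is.
"zilewab" has last vowel 'a'. The stems whose last vowel is 'a' (nepat → nepatir, tupifal → tupifalir) add -ir.
The other patterns: stems whose last vowel is 'i' add -ori; stems whose last vowel is 'u' add the prefix ra-; stems whose last vowel is 'o' add -al.
So zilewab → zilewabir.

zilewabir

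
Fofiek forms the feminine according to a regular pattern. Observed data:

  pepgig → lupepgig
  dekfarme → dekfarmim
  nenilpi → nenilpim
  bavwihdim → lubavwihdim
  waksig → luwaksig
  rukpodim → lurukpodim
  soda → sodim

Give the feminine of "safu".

nenilpi and bavwihdim both have last vowel 'i' yet inflect differently (nenilpim, lubavwihdim), so the last vowel is not what conditions the rule; whether the stem ends in a vowel or a consonant is.
"safu" ends in a vowel. The stems ending in a vowel (nenilpi → nenilpim, dekfarme → dekfarmim, soda → sodim) drop the final letter and add -im.
The other pattern: stems ending in a consonant add the prefix lu-.
So safu → safim.

safim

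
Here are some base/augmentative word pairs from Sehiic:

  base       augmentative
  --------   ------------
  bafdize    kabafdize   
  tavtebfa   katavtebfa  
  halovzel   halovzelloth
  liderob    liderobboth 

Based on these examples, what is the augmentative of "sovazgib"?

"sovazgib" ends in a consonant. The stems ending in a consonant (halovzel → halovzelloth, liderob → liderobboth) double the final consonant and add -oth.
So sovazgib → sovazgibboth.

sovazgibboth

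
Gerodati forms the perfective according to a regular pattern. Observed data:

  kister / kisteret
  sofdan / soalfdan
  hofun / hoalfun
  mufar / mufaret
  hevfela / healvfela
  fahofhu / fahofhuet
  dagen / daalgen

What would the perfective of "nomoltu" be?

nomoltuet

fahofhu and hofun both have last vowel 'u' yet inflect differently (fahofhuet, hoalfun), so the last vowel is not what conditions the rule; the final letter is.
"nomoltu" ends in -u. The one such stem in the data (fahofhu → fahofhuet) adds -et, so the same rule applies.
The other pattern: stems ending in -a or -n insert -al- after the first vowel.
So nomoltu → nomoltuet.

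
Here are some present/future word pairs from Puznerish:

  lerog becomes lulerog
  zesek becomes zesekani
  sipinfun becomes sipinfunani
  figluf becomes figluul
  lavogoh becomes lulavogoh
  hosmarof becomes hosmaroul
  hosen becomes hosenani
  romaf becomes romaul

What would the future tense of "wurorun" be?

figluf and sipinfun both have last vowel 'u' yet inflect differently (figluul, sipinfunani), so the last vowel is not what conditions the rule; the final letter is.
"wurorun" ends in -n. The stems ending in -n (sipinfun → sipinfunani, hosen → hosenani) add -ani.
The other patterns: stems ending in -f drop the final letter and add -ul; stems ending in -g or -h add the prefix lu-.
So wurorun → wurorunani.

wurorunani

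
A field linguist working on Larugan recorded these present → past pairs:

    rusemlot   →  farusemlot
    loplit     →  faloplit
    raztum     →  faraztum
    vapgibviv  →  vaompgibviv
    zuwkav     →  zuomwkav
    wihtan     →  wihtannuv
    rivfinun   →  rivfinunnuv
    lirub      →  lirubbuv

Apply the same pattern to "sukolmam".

loplit and vapgibviv both have last vowel 'i' yet inflect differently (faloplit, vaompgibviv), so the last vowel is not what conditions the rule; the final letter is.
"sukolmam" ends in -m. The one such stem in the data (raztum → faraztum) adds the prefix fa-, so the same rule applies.
The other patterns: stems ending in -v insert -om- after the first vowel; stems ending in -b or -n double the final consonant and add -uv.
So sukolmam → fasukolmam.

fasukolmam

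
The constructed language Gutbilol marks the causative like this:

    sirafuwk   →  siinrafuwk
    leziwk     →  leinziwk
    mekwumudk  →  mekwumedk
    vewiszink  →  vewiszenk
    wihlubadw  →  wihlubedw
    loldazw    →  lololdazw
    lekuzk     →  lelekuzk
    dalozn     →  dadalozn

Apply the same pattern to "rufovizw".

rurufovizw

sirafuwk and mekwumudk both end in -k yet inflect differently (siinrafuwk, mekwumedk), so the final letter is not what conditions the rule; the second-to-last letter is.
"rufovizw" has second-to-last letter 'z'. The stems whose second-to-last letter is 'z' (loldazw → lololdazw, lekuzk → lelekuzk, dalozn → dadalozn) repeat the first consonant+vowel as a prefix.
The other patterns: stems whose second-to-last letter is 'w' insert -in- after the first vowel; stems whose second-to-last letter is 'd' or 'n' change the last vowel to 'e'.
So rufovizw → rurufovizw.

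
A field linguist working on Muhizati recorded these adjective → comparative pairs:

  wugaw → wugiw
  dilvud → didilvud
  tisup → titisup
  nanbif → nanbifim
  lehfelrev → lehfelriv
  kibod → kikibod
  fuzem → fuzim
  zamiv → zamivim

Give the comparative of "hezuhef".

zamiv and lehfelrev both end in -v yet inflect differently (zamivim, lehfelriv), so the final letter is not what conditions the rule; the last vowel is.
"hezuhef" has last vowel 'e'. The stems whose last vowel is 'e' (lehfelrev → lehfelriv, fuzem → fuzim) change the last vowel to 'i'.
So hezuhef → hezuhif.

hezuhif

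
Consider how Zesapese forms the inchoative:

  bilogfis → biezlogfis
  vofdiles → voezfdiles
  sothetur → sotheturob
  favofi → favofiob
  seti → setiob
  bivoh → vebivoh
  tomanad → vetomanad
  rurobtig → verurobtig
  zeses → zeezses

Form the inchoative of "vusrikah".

vevusrikah

seti and bilogfis both have last vowel 'i' yet inflect differently (setiob, biezlogfis), so the last vowel is not what conditions the rule; the final letter is.
"vusrikah" ends in -h. The one such stem in the data (bivoh → vebivoh) adds the prefix ve-, so the same rule applies.
The other patterns: stems ending in -i or -r add -ob; stems ending in -s insert -ez- after the first vowel.
So vusrikah → vevusrikah.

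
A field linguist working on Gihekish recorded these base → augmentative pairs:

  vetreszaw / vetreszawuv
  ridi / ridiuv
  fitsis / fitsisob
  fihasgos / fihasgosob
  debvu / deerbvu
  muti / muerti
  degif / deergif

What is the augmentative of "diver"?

ridi and muti both end in -i yet inflect differently (ridiuv, muerti), so the final letter is not what conditions the rule; the first letter is.
"diver" begins with d-. The stems beginning with d- (debvu → deerbvu, degif → deergif) insert -er- after the first vowel.
The other patterns: stems beginning with r- or v- add -uv; stems beginning with f- add -ob.
So diver → dierver.

dierver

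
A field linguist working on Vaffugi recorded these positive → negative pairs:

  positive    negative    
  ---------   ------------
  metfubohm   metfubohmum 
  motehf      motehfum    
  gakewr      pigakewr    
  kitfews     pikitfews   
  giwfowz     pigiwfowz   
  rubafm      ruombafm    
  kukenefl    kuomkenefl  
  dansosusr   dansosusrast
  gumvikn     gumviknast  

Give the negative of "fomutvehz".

metfubohm and rubafm both end in -m yet inflect differently (metfubohmum, ruombafm), so the final letter is not what conditions the rule; the second-to-last letter is.
"fomutvehz" has second-to-last letter 'h'. The stems whose second-to-last letter is 'h' (metfubohm → metfubohmum, motehf → motehfum) add -um.
So fomutvehz → fomutvehzum.

fomutvehzum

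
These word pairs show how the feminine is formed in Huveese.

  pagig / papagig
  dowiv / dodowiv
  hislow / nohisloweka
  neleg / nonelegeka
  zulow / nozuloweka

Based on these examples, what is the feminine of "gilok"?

nogilokeka

pagig and neleg both end in -g yet inflect differently (papagig, nonelegeka), so the final letter is not what conditions the rule; the last vowel is.
"gilok" has last vowel 'o'. The stems whose last vowel is 'o' (hislow → nohisloweka, zulow → nozuloweka) add no- … -eka around the stem.
So gilok → nogilokeka.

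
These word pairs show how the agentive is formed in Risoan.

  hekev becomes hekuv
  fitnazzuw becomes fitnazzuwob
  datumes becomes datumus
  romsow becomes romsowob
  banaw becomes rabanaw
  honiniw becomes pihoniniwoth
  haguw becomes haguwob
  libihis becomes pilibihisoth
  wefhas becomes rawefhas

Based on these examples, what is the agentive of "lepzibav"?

ralepzibav

"lepzibav" has last vowel 'a'. The stems whose last vowel is 'a' (banaw → rabanaw, wefhas → rawefhas) add the prefix ra-.
The other patterns: stems whose last vowel is 'e' change the last vowel to 'u'; stems whose last vowel is 'i' add pi- … -oth around the stem; stems whose last vowel is 'o' or 'u' add -ob.
So lepzibav → ralepzibav.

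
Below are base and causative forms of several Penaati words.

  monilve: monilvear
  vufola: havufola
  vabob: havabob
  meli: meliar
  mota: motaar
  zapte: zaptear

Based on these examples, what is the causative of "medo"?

vufola and mota both end in -a yet inflect differently (havufola, motaar), so the final letter is not what conditions the rule; the first letter is.
"medo" begins with m-. The stems beginning with m- (meli → meliar, mota → motaar, monilve → monilvear) add -ar.
The other pattern: stems beginning with v- add the prefix ha-.
So medo → medoar.

medoar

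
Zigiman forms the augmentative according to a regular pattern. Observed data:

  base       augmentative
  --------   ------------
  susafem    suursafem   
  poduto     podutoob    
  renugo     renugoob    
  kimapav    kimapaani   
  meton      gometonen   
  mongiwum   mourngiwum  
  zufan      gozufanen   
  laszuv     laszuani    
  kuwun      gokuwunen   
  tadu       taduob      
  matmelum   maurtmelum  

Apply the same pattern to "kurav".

kuwun and matmelum both have last vowel 'u' yet inflect differently (gokuwunen, maurtmelum), so the last vowel is not what conditions the rule; the final letter is.
"kurav" ends in -v. The stems ending in -v (kimapav → kimapaani, laszuv → laszuani) drop the final letter and add -ani.
The other patterns: stems ending in -n add go- … -en around the stem; stems ending in -m insert -ur- after the first vowel; stems ending in -o or -u add -ob.
So kurav → kuraani.

kuraani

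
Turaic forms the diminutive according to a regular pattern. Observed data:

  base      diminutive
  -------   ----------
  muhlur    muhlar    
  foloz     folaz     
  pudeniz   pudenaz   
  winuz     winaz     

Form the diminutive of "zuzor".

zuzar

Every pair shown (muhlur → muhlar, foloz → folaz, pudeniz → pudenaz, …) follows the same rule: change the last vowel to 'a'.
So zuzor → zuzar.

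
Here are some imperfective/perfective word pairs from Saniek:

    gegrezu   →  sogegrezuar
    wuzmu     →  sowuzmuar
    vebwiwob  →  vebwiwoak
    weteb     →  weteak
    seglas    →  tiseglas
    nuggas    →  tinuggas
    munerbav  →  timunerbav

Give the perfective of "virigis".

tivirigis

wuzmu and weteb both begin with w- yet inflect differently (sowuzmuar, weteak), so the first letter is not what conditions the rule; the final letter is.
"virigis" ends in -s. The stems ending in -s (seglas → tiseglas, nuggas → tinuggas) add the prefix ti-.
The other patterns: stems ending in -u add so- … -ar around the stem; stems ending in -b drop the final letter and add -ak.
So virigis → tivirigis.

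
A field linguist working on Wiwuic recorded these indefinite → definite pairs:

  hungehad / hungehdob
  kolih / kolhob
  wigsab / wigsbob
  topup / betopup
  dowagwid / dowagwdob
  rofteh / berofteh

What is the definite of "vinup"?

"vinup" has last vowel 'u'. The one such stem in the data (topup → betopup) adds the prefix be-, so the same rule applies.
The other pattern: stems whose last vowel is 'a' or 'i' delete the last vowel and add -ob.
So vinup → bevinup.

bevinup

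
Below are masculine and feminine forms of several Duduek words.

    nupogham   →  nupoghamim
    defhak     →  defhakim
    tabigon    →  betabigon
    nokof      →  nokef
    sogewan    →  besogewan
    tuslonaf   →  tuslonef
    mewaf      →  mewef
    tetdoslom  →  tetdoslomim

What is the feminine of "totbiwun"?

"totbiwun" ends in -n. The stems ending in -n (tabigon → betabigon, sogewan → besogewan) add the prefix be-.
The other patterns: stems ending in -f change the last vowel to 'e'; stems ending in -k or -m add -im.
So totbiwun → betotbiwun.

betotbiwun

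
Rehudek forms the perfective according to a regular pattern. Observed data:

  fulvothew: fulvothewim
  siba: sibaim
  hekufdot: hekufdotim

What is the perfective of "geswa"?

Every pair shown (fulvothew → fulvothewim, siba → sibaim, hekufdot → hekufdotim) follows the same rule: add -im.
So geswa → geswaim.

geswaim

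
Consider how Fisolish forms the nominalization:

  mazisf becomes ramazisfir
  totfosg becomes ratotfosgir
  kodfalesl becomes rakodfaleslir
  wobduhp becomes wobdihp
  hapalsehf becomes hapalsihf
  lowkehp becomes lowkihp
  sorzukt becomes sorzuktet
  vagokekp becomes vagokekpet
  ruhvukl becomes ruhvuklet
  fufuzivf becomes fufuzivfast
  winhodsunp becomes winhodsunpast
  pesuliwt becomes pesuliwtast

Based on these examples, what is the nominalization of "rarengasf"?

rararengasfir

"rarengasf" has second-to-last letter 's'. The stems whose second-to-last letter is 's' (mazisf → ramazisfir, totfosg → ratotfosgir, kodfalesl → rakodfaleslir) add ra- … -ir around the stem.
The other patterns: stems whose second-to-last letter is 'h' change the last vowel to 'i'; stems whose second-to-last letter is 'k' add -et; stems whose second-to-last letter is 'n', 'v' or 'w' add -ast.
So rarengasf → rararengasfir.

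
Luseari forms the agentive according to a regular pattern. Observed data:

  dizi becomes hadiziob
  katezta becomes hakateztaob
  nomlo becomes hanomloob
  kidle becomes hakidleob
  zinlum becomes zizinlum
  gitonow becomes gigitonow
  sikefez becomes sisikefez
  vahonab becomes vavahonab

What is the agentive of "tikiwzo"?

nomlo and gitonow both have last vowel 'o' yet inflect differently (hanomloob, gigitonow), so the last vowel is not what conditions the rule; whether the stem ends in a vowel or a consonant is.
"tikiwzo" ends in a vowel. The stems ending in a vowel (dizi → hadiziob, katezta → hakateztaob, nomlo → hanomloob) add ha- … -ob around the stem.
So tikiwzo → hatikiwzoob.

hatikiwzoob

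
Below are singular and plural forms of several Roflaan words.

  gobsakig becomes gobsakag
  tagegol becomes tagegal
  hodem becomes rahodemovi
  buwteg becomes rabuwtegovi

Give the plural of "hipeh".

gobsakig and buwteg both end in -g yet inflect differently (gobsakag, rabuwtegovi), so the final letter is not what conditions the rule; the last vowel is.
"hipeh" has last vowel 'e'. The stems whose last vowel is 'e' (hodem → rahodemovi, buwteg → rabuwtegovi) add ra- … -ovi around the stem.
So hipeh → rahipehovi.

rahipehovi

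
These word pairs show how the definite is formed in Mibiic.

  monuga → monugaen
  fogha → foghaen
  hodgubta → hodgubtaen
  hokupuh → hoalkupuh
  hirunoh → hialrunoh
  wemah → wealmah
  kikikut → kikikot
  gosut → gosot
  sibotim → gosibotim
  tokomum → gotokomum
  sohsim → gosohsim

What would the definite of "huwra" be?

huwraen

monuga and wemah both have last vowel 'a' yet inflect differently (monugaen, wealmah), so the last vowel is not what conditions the rule; the final letter is.
"huwra" ends in -a. The stems ending in -a (monuga → monugaen, fogha → foghaen, hodgubta → hodgubtaen) add -en.
The other patterns: stems ending in -h insert -al- after the first vowel; stems ending in -t change the last vowel to 'o'; stems ending in -m add the prefix go-.
So huwra → huwraen.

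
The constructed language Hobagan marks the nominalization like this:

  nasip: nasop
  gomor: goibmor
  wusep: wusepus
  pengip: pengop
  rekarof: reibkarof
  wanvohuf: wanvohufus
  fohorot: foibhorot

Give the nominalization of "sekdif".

nasip and wusep both end in -p yet inflect differently (nasop, wusepus), so the final letter is not what conditions the rule; the last vowel is.
"sekdif" has last vowel 'i'. The stems whose last vowel is 'i' (nasip → nasop, pengip → pengop) change the last vowel to 'o'.
The other patterns: stems whose last vowel is 'o' insert -ib- after the first vowel; stems whose last vowel is 'e' or 'u' add -us.
So sekdif → sekdof.

sekdof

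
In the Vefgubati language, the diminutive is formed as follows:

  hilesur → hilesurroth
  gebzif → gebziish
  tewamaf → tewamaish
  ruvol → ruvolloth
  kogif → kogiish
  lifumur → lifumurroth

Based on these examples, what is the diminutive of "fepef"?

tewamaf and lifumur both have 3 vowels yet inflect differently (tewamaish, lifumurroth), so the number of vowels is not what conditions the rule; the final letter is.
"fepef" ends in -f. The stems ending in -f (tewamaf → tewamaish, gebzif → gebziish, kogif → kogiish) drop the final letter and add -ish.
The other pattern: stems ending in -l or -r double the final consonant and add -oth.
So fepef → fepeish.

fepeish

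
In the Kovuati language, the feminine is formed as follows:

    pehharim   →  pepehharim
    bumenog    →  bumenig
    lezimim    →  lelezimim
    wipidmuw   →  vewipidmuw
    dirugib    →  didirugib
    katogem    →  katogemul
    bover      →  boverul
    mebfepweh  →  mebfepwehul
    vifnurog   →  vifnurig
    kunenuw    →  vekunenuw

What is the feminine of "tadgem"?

katogem and lezimim both end in -m yet inflect differently (katogemul, lelezimim), so the final letter is not what conditions the rule; the last vowel is.
"tadgem" has last vowel 'e'. The stems whose last vowel is 'e' (mebfepweh → mebfepwehul, katogem → katogemul, bover → boverul) add -ul.
The other patterns: stems whose last vowel is 'o' change the last vowel to 'i'; stems whose last vowel is 'u' add the prefix ve-; stems whose last vowel is 'i' repeat the first consonant+vowel as a prefix.
So tadgem → tadgemul.

tadgemul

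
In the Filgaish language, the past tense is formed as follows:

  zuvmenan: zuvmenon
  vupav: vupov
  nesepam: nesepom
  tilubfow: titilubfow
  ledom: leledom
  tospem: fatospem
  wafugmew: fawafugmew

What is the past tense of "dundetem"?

fadundetem

nesepam and ledom both end in -m yet inflect differently (nesepom, leledom), so the final letter is not what conditions the rule; the last vowel is.
"dundetem" has last vowel 'e'. The stems whose last vowel is 'e' (tospem → fatospem, wafugmew → fawafugmew) add the prefix fa-.
The other patterns: stems whose last vowel is 'a' change the last vowel to 'o'; stems whose last vowel is 'o' repeat the first consonant+vowel as a prefix.
So dundetem → fadundetem.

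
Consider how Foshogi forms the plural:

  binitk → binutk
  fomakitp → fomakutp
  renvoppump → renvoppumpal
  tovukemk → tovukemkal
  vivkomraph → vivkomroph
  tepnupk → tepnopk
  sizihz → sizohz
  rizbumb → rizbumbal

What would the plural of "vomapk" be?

tovukemk and binitk both end in -k yet inflect differently (tovukemkal, binutk), so the final letter is not what conditions the rule; the second-to-last letter is.
"vomapk" has second-to-last letter 'p'. The stems whose second-to-last letter is 'p' (vivkomraph → vivkomroph, tepnupk → tepnopk) change the last vowel to 'o'.
So vomapk → vomopk.

vomopk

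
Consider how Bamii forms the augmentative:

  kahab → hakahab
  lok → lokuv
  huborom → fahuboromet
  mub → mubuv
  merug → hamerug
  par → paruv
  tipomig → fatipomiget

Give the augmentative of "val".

mub and kahab both end in -b yet inflect differently (mubuv, hakahab), so the final letter is not what conditions the rule; the number of vowels is.
"val" has 1 vowel. The stems with 1 vowel (par → paruv, lok → lokuv, mub → mubuv) add -uv.
So val → valuv.

valuv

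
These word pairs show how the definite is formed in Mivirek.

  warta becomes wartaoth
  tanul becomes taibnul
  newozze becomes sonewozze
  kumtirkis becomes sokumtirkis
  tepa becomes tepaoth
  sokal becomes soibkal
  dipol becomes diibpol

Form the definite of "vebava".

tepa and sokal both have last vowel 'a' yet inflect differently (tepaoth, soibkal), so the last vowel is not what conditions the rule; the final letter is.
"vebava" ends in -a. The stems ending in -a (tepa → tepaoth, warta → wartaoth) add -oth.
So vebava → vebavaoth.

vebavaoth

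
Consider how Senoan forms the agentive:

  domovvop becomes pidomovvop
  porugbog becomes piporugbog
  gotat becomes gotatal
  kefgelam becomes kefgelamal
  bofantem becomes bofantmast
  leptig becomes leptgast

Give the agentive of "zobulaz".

"zobulaz" has last vowel 'a'. The stems whose last vowel is 'a' (gotat → gotatal, kefgelam → kefgelamal) add -al.
The other patterns: stems whose last vowel is 'o' add the prefix pi-; stems whose last vowel is 'e' or 'i' delete the last vowel and add -ast.
So zobulaz → zobulazal.

zobulazal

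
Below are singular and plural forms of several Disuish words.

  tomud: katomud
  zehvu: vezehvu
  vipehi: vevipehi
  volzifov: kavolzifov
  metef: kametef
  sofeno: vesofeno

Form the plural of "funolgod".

kafunolgod

zehvu and tomud both have last vowel 'u' yet inflect differently (vezehvu, katomud), so the last vowel is not what conditions the rule; whether the stem ends in a vowel or a consonant is.
"funolgod" ends in a consonant. The stems ending in a consonant (tomud → katomud, metef → kametef, volzifov → kavolzifov) add the prefix ka-.
The other pattern: stems ending in a vowel add the prefix ve-.
So funolgod → kafunolgod.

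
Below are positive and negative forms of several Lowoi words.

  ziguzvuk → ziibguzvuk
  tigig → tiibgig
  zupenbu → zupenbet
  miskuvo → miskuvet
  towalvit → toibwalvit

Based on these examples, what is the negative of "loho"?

zupenbu and ziguzvuk both have last vowel 'u' yet inflect differently (zupenbet, ziibguzvuk), so the last vowel is not what conditions the rule; whether the stem ends in a vowel or a consonant is.
"loho" ends in a vowel. The stems ending in a vowel (miskuvo → miskuvet, zupenbu → zupenbet) drop the final letter and add -et.
So loho → lohet.

lohet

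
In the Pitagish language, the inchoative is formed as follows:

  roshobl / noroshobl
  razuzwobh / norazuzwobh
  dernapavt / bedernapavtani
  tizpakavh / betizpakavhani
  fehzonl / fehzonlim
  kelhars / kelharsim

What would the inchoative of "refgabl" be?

razuzwobh and tizpakavh both end in -h yet inflect differently (norazuzwobh, betizpakavhani), so the final letter is not what conditions the rule; the second-to-last letter is.
"refgabl" has second-to-last letter 'b'. The stems whose second-to-last letter is 'b' (roshobl → noroshobl, razuzwobh → norazuzwobh) add the prefix no-.
So refgabl → norefgabl.

norefgabl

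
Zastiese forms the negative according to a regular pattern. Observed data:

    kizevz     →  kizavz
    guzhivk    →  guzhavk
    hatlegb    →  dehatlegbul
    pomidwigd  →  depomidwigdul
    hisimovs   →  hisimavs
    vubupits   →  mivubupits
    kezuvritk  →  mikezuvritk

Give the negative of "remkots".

miremkots

guzhivk and kezuvritk both end in -k yet inflect differently (guzhavk, mikezuvritk), so the final letter is not what conditions the rule; the second-to-last letter is.
"remkots" has second-to-last letter 't'. The stems whose second-to-last letter is 't' (kezuvritk → mikezuvritk, vubupits → mivubupits) add the prefix mi-.
The other patterns: stems whose second-to-last letter is 'v' change the last vowel to 'a'; stems whose second-to-last letter is 'g' add de- … -ul around the stem.
So remkots → miremkots.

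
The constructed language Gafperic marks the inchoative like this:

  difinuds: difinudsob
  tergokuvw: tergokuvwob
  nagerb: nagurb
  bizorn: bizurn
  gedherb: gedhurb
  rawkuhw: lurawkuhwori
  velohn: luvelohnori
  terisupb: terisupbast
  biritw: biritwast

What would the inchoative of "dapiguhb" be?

"dapiguhb" has second-to-last letter 'h'. The stems whose second-to-last letter is 'h' (rawkuhw → lurawkuhwori, velohn → luvelohnori) add lu- … -ori around the stem.
The other patterns: stems whose second-to-last letter is 'd' or 'v' add -ob; stems whose second-to-last letter is 'r' change the last vowel to 'u'; stems whose second-to-last letter is 'p' or 't' add -ast.
So dapiguhb → ludapiguhbori.

ludapiguhbori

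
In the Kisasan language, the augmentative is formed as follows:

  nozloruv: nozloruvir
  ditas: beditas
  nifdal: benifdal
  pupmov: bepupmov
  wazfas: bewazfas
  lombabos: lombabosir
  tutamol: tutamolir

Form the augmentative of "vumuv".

bevumuv

lombabos and ditas both end in -s yet inflect differently (lombabosir, beditas), so the final letter is not what conditions the rule; the number of vowels is.
"vumuv" has 2 vowels. The stems with 2 vowels (ditas → beditas, nifdal → benifdal, wazfas → bewazfas) add the prefix be-.
So vumuv → bevumuv.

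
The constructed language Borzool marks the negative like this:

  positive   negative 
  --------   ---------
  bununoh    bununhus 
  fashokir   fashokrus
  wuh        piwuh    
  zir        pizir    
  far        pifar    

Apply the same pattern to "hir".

bununoh and wuh both end in -h yet inflect differently (bununhus, piwuh), so the final letter is not what conditions the rule; the number of vowels is.
"hir" has 1 vowel. The stems with 1 vowel (wuh → piwuh, zir → pizir, far → pifar) add the prefix pi-.
The other pattern: stems with 3 vowels delete the last vowel and add -us.
So hir → pihir.

pihir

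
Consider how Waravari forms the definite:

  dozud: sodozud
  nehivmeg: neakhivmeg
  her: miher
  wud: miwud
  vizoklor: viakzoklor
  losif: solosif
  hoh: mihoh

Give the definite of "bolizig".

wud and dozud both end in -d yet inflect differently (miwud, sodozud), so the final letter is not what conditions the rule; the number of vowels is.
"bolizig" has 3 vowels. The stems with 3 vowels (vizoklor → viakzoklor, nehivmeg → neakhivmeg) insert -ak- after the first vowel.
So bolizig → boaklizig.

boaklizig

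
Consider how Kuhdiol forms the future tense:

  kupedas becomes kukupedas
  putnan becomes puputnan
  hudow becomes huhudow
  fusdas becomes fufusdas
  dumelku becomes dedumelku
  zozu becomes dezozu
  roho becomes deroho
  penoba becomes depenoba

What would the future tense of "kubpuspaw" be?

hudow and roho both have last vowel 'o' yet inflect differently (huhudow, deroho), so the last vowel is not what conditions the rule; whether the stem ends in a vowel or a consonant is.
"kubpuspaw" ends in a consonant. The stems ending in a consonant (kupedas → kukupedas, putnan → puputnan, hudow → huhudow) repeat the first consonant+vowel as a prefix.
The other pattern: stems ending in a vowel add the prefix de-.
So kubpuspaw → kukubpuspaw.

kukubpuspaw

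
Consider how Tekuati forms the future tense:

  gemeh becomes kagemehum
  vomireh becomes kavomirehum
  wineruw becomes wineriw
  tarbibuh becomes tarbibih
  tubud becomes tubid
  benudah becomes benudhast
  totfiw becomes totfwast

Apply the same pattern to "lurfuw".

gemeh and tarbibuh both end in -h yet inflect differently (kagemehum, tarbibih), so the final letter is not what conditions the rule; the last vowel is.
"lurfuw" has last vowel 'u'. The stems whose last vowel is 'u' (wineruw → wineriw, tarbibuh → tarbibih, tubud → tubid) change the last vowel to 'i'.
The other patterns: stems whose last vowel is 'e' add ka- … -um around the stem; stems whose last vowel is 'a' or 'i' delete the last vowel and add -ast.
So lurfuw → lurfiw.

lurfiw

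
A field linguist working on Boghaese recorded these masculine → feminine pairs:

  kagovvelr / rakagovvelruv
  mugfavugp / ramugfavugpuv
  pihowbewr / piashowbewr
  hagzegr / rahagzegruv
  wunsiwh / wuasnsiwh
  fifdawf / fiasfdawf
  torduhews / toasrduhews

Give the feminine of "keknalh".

"keknalh" has second-to-last letter 'l'. The one such stem in the data (kagovvelr → rakagovvelruv) adds ra- … -uv around the stem, so the same rule applies.
So keknalh → rakeknalhuv.

rakeknalhuv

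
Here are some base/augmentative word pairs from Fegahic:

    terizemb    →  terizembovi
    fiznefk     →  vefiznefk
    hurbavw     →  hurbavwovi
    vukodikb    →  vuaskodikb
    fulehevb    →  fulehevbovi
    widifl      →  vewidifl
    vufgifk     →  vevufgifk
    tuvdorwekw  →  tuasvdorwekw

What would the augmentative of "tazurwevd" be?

"tazurwevd" has second-to-last letter 'v'. The stems whose second-to-last letter is 'v' (hurbavw → hurbavwovi, fulehevb → fulehevbovi) add -ovi.
The other patterns: stems whose second-to-last letter is 'f' add the prefix ve-; stems whose second-to-last letter is 'k' insert -as- after the first vowel.
So tazurwevd → tazurwevdovi.

tazurwevdovi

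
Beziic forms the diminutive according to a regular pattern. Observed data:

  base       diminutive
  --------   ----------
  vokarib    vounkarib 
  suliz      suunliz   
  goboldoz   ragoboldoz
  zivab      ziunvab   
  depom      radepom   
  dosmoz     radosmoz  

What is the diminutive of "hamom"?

goboldoz and suliz both end in -z yet inflect differently (ragoboldoz, suunliz), so the final letter is not what conditions the rule; the last vowel is.
"hamom" has last vowel 'o'. The stems whose last vowel is 'o' (goboldoz → ragoboldoz, depom → radepom, dosmoz → radosmoz) add the prefix ra-.
The other pattern: stems whose last vowel is 'a' or 'i' insert -un- after the first vowel.
So hamom → rahamom.

rahamom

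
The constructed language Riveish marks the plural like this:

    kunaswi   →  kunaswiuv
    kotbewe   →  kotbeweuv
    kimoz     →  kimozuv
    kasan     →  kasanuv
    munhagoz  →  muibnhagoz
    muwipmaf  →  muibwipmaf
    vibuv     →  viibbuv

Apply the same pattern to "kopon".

koponuv

kimoz and munhagoz both end in -z yet inflect differently (kimozuv, muibnhagoz), so the final letter is not what conditions the rule; the first letter is.
"kopon" begins with k-. The stems beginning with k- (kunaswi → kunaswiuv, kotbewe → kotbeweuv, kimoz → kimozuv) add -uv.
The other pattern: stems beginning with m- or v- insert -ib- after the first vowel.
So kopon → koponuv.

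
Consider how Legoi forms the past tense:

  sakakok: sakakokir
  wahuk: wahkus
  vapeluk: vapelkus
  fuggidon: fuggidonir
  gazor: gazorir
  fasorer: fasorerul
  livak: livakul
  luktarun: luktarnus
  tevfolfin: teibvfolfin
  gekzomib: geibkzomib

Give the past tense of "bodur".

bodrus

sakakok and vapeluk both end in -k yet inflect differently (sakakokir, vapelkus), so the final letter is not what conditions the rule; the last vowel is.
"bodur" has last vowel 'u'. The stems whose last vowel is 'u' (vapeluk → vapelkus, luktarun → luktarnus, wahuk → wahkus) delete the last vowel and add -us.
So bodur → bodrus.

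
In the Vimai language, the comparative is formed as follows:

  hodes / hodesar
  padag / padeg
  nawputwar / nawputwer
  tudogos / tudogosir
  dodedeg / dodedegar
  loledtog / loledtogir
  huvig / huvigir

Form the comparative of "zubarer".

padag and dodedeg both end in -g yet inflect differently (padeg, dodedegar), so the final letter is not what conditions the rule; the last vowel is.
"zubarer" has last vowel 'e'. The stems whose last vowel is 'e' (dodedeg → dodedegar, hodes → hodesar) add -ar.
So zubarer → zubarerar.

zubarerar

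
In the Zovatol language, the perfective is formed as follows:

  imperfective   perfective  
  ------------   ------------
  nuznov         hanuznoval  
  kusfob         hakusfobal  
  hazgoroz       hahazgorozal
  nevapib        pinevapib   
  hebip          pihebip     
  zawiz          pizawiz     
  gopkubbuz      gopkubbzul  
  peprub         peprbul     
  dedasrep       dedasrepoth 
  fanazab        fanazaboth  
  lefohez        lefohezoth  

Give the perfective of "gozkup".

kusfob and nevapib both end in -b yet inflect differently (hakusfobal, pinevapib), so the final letter is not what conditions the rule; the last vowel is.
"gozkup" has last vowel 'u'. The stems whose last vowel is 'u' (gopkubbuz → gopkubbzul, peprub → peprbul) delete the last vowel and add -ul.
The other patterns: stems whose last vowel is 'o' add ha- … -al around the stem; stems whose last vowel is 'i' add the prefix pi-; stems whose last vowel is 'a' or 'e' add -oth.
So gozkup → gozkpul.

gozkpul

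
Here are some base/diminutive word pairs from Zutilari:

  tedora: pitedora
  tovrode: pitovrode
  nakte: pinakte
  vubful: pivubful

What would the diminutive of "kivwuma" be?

Every pair shown (tedora → pitedora, tovrode → pitovrode, nakte → pinakte, …) follows the same rule: add the prefix pi-.
So kivwuma → pikivwuma.

pikivwuma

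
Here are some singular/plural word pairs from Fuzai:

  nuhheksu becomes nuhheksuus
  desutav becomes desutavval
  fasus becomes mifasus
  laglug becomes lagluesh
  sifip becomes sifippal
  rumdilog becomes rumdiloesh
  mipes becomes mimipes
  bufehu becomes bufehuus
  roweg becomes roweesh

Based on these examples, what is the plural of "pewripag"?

pewripaesh

mipes and roweg both have last vowel 'e' yet inflect differently (mimipes, roweesh), so the last vowel is not what conditions the rule; the final letter is.
"pewripag" ends in -g. The stems ending in -g (roweg → roweesh, rumdilog → rumdiloesh, laglug → lagluesh) drop the final letter and add -esh.
The other patterns: stems ending in -s add the prefix mi-; stems ending in -u add -us; stems ending in -p or -v double the final consonant and add -al.
So pewripag → pewripaesh.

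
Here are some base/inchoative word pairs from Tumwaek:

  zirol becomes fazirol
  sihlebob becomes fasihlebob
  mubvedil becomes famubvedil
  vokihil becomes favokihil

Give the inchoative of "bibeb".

fabibeb

Every pair shown (zirol → fazirol, sihlebob → fasihlebob, mubvedil → famubvedil, …) follows the same rule: add the prefix fa-.
So bibeb → fabibeb.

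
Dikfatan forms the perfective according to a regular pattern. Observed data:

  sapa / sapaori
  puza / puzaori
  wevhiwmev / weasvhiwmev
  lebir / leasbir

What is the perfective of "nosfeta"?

"nosfeta" ends in -a. The stems ending in -a (sapa → sapaori, puza → puzaori) add -ori.
The other pattern: stems ending in -r or -v insert -as- after the first vowel.
So nosfeta → nosfetaori.

nosfetaori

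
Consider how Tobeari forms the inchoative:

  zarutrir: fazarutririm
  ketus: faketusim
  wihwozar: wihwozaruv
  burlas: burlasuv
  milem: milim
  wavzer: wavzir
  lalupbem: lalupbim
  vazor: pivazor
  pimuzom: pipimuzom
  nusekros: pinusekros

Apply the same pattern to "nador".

zarutrir and wihwozar both end in -r yet inflect differently (fazarutririm, wihwozaruv), so the final letter is not what conditions the rule; the last vowel is.
"nador" has last vowel 'o'. The stems whose last vowel is 'o' (vazor → pivazor, pimuzom → pipimuzom, nusekros → pinusekros) add the prefix pi-.
So nador → pinador.

pinador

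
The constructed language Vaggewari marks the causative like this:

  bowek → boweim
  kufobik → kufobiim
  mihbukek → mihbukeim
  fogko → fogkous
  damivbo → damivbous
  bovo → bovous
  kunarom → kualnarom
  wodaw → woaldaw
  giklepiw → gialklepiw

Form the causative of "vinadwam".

vialnadwam

"vinadwam" ends in -m. The one such stem in the data (kunarom → kualnarom) inserts -al- after the first vowel (as do wodaw, giklepiw), so the same rule applies.
The other patterns: stems ending in -k drop the final letter and add -im; stems ending in -o add -us.
So vinadwam → vialnadwam.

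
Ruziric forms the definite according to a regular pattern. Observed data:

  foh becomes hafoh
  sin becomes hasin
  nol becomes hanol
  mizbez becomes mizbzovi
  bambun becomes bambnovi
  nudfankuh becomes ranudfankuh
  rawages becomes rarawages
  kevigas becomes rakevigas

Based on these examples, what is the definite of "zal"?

"zal" has 1 vowel. The stems with 1 vowel (foh → hafoh, sin → hasin, nol → hanol) add the prefix ha-.
The other patterns: stems with 2 vowels delete the last vowel and add -ovi; stems with 3 vowels add the prefix ra-.
So zal → hazal.

hazal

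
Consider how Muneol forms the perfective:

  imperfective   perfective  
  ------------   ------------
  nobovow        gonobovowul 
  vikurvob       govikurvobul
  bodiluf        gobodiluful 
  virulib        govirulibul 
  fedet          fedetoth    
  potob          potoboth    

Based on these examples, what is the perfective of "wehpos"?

wehposoth

vikurvob and potob both end in -b yet inflect differently (govikurvobul, potoboth), so the final letter is not what conditions the rule; the number of vowels is.
"wehpos" has 2 vowels. The stems with 2 vowels (fedet → fedetoth, potob → potoboth) add -oth.
The other pattern: stems with 3 vowels add go- … -ul around the stem.
So wehpos → wehposoth.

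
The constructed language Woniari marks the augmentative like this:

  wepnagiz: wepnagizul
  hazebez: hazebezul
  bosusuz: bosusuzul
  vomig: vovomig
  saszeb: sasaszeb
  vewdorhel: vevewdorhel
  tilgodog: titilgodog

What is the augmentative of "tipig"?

titipig

"tipig" ends in -g. The stems ending in -g (vomig → vovomig, tilgodog → titilgodog) repeat the first consonant+vowel as a prefix.
The other pattern: stems ending in -z add -ul.
So tipig → titipig.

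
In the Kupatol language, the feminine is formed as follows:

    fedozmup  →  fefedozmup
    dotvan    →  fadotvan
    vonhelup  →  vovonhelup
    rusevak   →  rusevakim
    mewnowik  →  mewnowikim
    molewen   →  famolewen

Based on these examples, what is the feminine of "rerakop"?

rererakop

rusevak and dotvan both have last vowel 'a' yet inflect differently (rusevakim, fadotvan), so the last vowel is not what conditions the rule; the final letter is.
"rerakop" ends in -p. The stems ending in -p (fedozmup → fefedozmup, vonhelup → vovonhelup) repeat the first consonant+vowel as a prefix.
The other patterns: stems ending in -k add -im; stems ending in -n add the prefix fa-.
So rerakop → rererakop.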